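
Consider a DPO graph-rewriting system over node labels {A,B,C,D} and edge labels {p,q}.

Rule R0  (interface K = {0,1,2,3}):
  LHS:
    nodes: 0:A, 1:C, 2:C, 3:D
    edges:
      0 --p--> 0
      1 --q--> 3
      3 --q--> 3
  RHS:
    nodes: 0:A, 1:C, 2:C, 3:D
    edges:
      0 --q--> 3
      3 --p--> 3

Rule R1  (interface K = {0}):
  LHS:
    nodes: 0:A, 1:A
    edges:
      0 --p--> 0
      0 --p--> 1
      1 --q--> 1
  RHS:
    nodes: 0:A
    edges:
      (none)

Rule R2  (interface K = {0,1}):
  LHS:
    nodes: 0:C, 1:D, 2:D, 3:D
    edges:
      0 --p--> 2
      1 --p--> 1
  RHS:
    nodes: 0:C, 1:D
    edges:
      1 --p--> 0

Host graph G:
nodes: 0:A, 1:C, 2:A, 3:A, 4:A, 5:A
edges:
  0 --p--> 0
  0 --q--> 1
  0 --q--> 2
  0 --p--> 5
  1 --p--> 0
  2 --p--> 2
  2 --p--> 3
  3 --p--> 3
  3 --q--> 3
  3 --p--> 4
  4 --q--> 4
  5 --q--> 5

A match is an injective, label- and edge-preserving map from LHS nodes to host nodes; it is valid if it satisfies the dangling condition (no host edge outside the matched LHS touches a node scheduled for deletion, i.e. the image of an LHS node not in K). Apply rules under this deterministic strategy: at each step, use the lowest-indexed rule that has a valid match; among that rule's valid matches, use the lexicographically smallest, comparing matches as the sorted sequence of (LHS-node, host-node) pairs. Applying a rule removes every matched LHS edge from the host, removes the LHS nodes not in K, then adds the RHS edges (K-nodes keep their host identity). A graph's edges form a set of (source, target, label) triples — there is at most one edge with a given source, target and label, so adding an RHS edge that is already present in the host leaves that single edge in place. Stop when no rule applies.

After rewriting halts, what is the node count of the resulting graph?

start.  V:6 E:12  edges: 0-p->0 0-q->1 0-q->2 0-p->5 1-p->0 2-p->2 2-p->3 3-p->3 3-q->3 3-p->4 4-q->4 5-q->5
1. fire R1 via {0↦0, 1↦5}  →  V:5 E:9  edges: 0-q->1 0-q->2 1-p->0 2-p->2 2-p->3 3-p->3 3-q->3 3-p->4 4-q->4
2. fire R1 via {0↦3, 1↦4}  →  V:4 E:6  edges: 0-q->1 0-q->2 1-p->0 2-p->2 2-p->3 3-q->3
3. fire R1 via {0↦2, 1↦3}  →  V:3 E:3  edges: 0-q->1 0-q->2 1-p->0
normal form: no rule applies after step 3
NF nodes: {0:A, 1:C, 2:A}

Answer: 3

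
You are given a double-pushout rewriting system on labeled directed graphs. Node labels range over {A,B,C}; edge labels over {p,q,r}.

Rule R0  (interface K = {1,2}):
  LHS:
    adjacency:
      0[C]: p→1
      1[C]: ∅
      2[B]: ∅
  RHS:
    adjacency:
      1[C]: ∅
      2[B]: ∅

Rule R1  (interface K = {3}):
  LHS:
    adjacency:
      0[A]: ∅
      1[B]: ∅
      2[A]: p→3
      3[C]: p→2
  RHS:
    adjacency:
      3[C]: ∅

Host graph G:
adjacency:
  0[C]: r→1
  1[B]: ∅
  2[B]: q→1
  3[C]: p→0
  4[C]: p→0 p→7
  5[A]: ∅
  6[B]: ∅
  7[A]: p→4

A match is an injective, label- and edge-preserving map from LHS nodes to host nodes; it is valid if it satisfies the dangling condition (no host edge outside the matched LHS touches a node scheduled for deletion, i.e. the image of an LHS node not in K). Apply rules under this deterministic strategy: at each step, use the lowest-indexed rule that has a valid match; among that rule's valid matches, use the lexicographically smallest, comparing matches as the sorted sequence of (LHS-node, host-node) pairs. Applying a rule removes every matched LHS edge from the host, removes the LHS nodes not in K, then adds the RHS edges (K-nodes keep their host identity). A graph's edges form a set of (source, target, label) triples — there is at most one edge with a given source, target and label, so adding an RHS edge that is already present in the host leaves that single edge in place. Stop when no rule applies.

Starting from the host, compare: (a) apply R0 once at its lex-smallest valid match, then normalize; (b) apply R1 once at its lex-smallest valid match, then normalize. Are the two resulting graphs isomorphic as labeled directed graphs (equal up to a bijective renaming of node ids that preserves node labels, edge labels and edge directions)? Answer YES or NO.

branch R0-first: apply at {0↦3, 1↦0, 2↦1} → |E|=5, then 2 more step(s) → NF |V|=3 |E|=2 V={0:C, 1:B, 2:B} E=0-r->1 2-q->1
branch R1-first: apply at {0↦5, 1↦6, 2↦7, 3↦4} → |E|=4, then 2 more step(s) → NF |V|=3 |E|=2 V={0:C, 1:B, 2:B} E=0-r->1 2-q->1
graphs isomorphic (equal up to label-preserving node renaming)

Answer: YES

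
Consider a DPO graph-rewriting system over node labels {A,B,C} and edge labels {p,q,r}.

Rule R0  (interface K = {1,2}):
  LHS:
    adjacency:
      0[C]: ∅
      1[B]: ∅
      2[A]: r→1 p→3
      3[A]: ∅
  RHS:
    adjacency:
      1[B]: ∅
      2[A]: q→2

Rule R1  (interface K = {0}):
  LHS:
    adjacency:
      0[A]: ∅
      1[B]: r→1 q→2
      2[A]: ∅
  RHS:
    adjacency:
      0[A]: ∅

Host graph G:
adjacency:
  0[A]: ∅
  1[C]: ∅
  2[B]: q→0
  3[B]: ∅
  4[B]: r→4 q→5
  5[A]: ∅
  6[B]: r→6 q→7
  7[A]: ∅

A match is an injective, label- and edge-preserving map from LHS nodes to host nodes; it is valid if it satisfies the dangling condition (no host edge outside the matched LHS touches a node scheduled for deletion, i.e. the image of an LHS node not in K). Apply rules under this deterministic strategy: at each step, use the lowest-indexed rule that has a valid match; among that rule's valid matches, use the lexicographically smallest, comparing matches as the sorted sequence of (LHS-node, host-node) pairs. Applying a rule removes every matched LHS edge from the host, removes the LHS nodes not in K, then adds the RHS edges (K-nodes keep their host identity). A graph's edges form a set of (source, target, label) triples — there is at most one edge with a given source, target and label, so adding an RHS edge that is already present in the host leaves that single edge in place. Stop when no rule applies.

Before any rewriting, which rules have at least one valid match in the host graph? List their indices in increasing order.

Answer: [R1]

Rewrite trace:
R0: no valid match — LHS pattern not found
R1: 4 valid matches — {0↦0, 1↦4, 2↦5}, {0↦0, 1↦6, 2↦7}, {0↦5, 1↦6, 2↦7} (+1 more)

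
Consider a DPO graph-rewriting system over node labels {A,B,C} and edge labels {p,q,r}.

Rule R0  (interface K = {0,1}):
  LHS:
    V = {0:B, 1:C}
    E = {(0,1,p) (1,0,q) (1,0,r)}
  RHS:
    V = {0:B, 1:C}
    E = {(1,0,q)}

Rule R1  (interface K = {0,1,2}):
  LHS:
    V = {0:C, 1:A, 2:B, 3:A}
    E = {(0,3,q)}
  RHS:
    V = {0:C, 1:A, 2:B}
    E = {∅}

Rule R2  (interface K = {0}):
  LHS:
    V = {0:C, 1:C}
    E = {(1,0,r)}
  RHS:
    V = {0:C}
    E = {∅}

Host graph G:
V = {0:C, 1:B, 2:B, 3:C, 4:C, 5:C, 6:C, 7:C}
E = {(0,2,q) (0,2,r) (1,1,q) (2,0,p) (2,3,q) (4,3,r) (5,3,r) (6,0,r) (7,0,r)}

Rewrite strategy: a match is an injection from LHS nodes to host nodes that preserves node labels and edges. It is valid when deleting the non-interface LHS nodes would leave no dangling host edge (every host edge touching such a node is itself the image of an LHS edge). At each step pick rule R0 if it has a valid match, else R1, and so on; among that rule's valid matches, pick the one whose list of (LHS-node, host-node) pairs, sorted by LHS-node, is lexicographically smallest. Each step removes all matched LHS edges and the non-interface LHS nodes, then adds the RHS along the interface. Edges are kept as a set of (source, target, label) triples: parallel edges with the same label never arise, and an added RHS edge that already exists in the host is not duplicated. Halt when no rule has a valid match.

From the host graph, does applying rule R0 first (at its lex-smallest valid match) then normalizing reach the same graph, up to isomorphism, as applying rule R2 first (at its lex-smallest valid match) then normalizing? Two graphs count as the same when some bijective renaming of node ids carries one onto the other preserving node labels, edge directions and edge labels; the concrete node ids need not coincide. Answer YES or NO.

Answer: YES

Rewrite trace:
branch R0-first: apply at {0↦2, 1↦0} → |E|=7, then 4 more step(s) → NF |V|=4 |E|=3 V={0:C, 1:B, 2:B, 3:C} E=0-q->2 1-q->1 2-q->3
branch R2-first: apply at {0↦0, 1↦6} → |E|=8, then 4 more step(s) → NF |V|=4 |E|=3 V={0:C, 1:B, 2:B, 3:C} E=0-q->2 1-q->1 2-q->3
graphs isomorphic (equal up to label-preserving node renaming)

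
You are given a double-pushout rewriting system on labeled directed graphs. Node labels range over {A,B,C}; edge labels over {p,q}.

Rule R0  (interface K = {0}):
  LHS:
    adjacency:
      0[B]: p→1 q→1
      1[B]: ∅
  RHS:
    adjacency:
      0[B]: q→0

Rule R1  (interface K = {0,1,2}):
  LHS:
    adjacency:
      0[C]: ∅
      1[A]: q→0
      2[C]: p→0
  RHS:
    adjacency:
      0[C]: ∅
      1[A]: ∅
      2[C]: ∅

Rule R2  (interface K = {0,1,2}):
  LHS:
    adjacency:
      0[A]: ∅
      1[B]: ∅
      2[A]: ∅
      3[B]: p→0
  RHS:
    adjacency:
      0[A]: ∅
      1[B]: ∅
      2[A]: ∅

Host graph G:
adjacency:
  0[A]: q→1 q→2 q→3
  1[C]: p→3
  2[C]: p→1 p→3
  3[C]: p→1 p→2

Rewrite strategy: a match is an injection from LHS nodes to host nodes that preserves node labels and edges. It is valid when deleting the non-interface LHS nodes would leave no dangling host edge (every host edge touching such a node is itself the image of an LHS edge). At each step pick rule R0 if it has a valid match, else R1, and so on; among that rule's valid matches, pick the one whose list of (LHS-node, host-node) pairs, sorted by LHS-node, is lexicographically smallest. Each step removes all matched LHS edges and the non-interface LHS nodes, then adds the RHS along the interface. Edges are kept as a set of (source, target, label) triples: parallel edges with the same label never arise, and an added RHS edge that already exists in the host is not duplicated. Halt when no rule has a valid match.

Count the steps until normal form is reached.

[0] host  ⇒  4 nodes, 8 edges  {0-q->1 0-q->2 0-q->3 1-p->3 2-p->1 2-p->3 3-p->1 3-p->2}
[1] R1 @ {0↦1, 1↦0, 2↦2}  ⇒  4 nodes, 6 edges  {0-q->2 0-q->3 1-p->3 2-p->3 3-p->1 3-p->2}
[2] R1 @ {0↦2, 1↦0, 2↦3}  ⇒  4 nodes, 4 edges  {0-q->3 1-p->3 2-p->3 3-p->1}
[3] R1 @ {0↦3, 1↦0, 2↦1}  ⇒  4 nodes, 2 edges  {2-p->3 3-p->1}
normal form: no rule applies after step 3

Answer: 3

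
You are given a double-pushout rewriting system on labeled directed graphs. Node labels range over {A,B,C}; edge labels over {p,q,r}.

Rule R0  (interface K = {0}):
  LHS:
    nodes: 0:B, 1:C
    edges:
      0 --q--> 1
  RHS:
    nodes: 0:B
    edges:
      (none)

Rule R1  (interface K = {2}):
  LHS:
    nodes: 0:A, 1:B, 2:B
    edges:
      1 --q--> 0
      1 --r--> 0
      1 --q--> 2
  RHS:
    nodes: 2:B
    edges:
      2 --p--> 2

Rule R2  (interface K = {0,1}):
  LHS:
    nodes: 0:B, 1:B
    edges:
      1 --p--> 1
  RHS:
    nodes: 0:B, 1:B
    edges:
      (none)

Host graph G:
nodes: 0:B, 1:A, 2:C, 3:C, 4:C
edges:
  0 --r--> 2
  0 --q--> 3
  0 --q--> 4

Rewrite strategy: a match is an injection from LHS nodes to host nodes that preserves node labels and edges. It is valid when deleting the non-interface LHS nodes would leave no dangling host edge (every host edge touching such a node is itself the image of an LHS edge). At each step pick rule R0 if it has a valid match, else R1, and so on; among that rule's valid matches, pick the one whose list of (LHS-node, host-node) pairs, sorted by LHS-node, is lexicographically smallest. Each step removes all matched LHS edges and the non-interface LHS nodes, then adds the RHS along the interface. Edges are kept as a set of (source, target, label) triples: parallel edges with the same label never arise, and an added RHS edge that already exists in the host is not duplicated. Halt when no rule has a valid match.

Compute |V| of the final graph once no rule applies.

initial: |V|=5 |E|=3  E = 0-r->2 0-q->3 0-q->4
step 1: apply R0 at {0↦0, 1↦3}  → |V|=4 |E|=2  E = 0-r->2 0-q->4
step 2: apply R0 at {0↦0, 1↦4}  → |V|=3 |E|=1  E = 0-r->2
normal form: no rule applies after step 2
NF nodes: {0:B, 1:A, 2:C}

Answer: 3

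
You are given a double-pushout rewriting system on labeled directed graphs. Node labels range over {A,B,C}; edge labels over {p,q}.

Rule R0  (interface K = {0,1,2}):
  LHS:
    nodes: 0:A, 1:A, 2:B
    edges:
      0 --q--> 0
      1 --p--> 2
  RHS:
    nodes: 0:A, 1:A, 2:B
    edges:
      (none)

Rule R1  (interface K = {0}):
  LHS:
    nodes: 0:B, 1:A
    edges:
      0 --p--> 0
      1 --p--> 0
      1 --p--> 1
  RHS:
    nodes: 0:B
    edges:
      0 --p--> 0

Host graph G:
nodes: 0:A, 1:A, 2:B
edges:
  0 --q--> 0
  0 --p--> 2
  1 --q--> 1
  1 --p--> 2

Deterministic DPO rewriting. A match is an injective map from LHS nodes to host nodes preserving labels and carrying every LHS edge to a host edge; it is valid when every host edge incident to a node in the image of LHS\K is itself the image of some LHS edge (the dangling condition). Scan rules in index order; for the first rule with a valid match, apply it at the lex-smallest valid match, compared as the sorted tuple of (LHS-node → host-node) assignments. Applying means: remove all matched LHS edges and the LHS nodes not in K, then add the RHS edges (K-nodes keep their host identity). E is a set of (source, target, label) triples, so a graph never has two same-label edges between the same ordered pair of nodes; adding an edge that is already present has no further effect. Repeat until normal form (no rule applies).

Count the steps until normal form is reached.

initial: |V|=3 |E|=4  E = 0-q->0 0-p->2 1-q->1 1-p->2
step 1: apply R0 at {0↦0, 1↦1, 2↦2}  → |V|=3 |E|=2  E = 0-p->2 1-q->1
step 2: apply R0 at {0↦1, 1↦0, 2↦2}  → |V|=3 |E|=0  E = ∅
halt: no rule applies after step 2

Answer: 2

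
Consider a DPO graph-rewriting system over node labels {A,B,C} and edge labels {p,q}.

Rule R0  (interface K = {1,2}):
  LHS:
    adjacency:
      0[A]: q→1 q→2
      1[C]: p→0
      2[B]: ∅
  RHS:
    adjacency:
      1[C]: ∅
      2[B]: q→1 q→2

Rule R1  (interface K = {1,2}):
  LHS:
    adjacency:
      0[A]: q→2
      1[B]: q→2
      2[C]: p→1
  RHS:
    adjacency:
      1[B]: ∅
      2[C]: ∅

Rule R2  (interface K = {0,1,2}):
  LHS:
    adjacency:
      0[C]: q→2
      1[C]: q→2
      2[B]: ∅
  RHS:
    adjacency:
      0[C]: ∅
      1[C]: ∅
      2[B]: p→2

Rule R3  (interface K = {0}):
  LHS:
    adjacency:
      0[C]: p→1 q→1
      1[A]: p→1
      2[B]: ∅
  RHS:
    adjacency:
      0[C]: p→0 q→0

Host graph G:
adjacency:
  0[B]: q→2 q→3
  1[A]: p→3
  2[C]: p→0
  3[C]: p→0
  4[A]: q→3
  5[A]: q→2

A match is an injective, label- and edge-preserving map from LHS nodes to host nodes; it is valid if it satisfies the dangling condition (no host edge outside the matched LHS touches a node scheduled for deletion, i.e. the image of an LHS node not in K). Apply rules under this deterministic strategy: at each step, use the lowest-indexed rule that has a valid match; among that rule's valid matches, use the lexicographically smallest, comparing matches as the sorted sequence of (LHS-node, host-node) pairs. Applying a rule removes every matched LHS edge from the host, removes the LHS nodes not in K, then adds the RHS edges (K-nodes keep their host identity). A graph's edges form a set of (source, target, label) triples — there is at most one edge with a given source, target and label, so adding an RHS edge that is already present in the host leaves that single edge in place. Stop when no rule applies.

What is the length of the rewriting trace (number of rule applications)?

Answer: 2

Rewrite trace:
[0] host  ⇒  6 nodes, 7 edges  {0-q->2 0-q->3 1-p->3 2-p->0 3-p->0 4-q->3 5-q->2}
[1] R1 @ {0↦4, 1↦0, 2↦3}  ⇒  5 nodes, 4 edges  {0-q->2 1-p->3 2-p->0 5-q->2}
[2] R1 @ {0↦5, 1↦0, 2↦2}  ⇒  4 nodes, 1 edges  {1-p->3}
normal form: no rule applies after step 2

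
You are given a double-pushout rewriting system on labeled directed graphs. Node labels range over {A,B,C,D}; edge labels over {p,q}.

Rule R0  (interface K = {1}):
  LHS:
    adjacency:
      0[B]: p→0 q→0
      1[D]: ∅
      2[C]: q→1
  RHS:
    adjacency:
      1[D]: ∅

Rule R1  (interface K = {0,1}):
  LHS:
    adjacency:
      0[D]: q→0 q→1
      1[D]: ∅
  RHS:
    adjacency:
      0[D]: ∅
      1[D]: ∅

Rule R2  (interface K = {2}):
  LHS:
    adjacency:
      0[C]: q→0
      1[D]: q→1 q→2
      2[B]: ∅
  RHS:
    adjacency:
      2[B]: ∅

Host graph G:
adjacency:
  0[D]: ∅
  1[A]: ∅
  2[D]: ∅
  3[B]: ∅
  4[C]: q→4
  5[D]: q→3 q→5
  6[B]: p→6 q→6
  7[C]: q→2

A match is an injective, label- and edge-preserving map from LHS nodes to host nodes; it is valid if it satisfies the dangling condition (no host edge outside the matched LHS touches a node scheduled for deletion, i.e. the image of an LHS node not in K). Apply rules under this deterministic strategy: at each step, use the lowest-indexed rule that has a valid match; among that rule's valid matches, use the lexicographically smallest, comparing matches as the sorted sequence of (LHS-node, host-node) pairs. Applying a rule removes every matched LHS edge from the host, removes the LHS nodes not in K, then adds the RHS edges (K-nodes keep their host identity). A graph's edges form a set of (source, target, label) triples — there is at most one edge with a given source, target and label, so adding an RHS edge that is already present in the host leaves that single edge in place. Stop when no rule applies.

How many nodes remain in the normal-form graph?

initial: |V|=8 |E|=6  E = 4-q->4 5-q->3 5-q->5 6-p->6 6-q->6 7-q->2
step 1: apply R0 at {0↦6, 1↦2, 2↦7}  → |V|=6 |E|=3  E = 4-q->4 5-q->3 5-q->5
step 2: apply R2 at {0↦4, 1↦5, 2↦3}  → |V|=4 |E|=0  E = ∅
halt: no rule applies after step 2
NF nodes: {0:D, 1:A, 2:D, 3:B}

Answer: 4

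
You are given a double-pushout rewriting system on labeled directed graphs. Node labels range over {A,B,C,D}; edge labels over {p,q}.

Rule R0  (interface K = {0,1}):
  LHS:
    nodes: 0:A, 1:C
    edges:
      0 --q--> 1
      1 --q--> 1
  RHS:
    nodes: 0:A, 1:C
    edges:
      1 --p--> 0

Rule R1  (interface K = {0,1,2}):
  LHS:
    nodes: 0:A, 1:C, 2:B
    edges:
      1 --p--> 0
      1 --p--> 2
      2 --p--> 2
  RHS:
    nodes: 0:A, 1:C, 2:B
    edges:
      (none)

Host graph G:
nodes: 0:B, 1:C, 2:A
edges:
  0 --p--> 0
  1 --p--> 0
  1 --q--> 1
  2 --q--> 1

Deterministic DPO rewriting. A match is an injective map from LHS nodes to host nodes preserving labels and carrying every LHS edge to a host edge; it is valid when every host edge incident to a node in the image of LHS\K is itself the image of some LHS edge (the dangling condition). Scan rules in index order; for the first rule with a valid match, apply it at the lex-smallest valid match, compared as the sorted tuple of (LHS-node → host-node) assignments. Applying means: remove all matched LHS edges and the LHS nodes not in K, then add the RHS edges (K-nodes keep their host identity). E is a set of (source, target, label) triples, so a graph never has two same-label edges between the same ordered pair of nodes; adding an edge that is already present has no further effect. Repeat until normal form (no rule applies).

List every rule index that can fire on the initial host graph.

R0: 1 valid match — {0↦2, 1↦1}
R1: no valid match — LHS pattern not found

Answer: [R0]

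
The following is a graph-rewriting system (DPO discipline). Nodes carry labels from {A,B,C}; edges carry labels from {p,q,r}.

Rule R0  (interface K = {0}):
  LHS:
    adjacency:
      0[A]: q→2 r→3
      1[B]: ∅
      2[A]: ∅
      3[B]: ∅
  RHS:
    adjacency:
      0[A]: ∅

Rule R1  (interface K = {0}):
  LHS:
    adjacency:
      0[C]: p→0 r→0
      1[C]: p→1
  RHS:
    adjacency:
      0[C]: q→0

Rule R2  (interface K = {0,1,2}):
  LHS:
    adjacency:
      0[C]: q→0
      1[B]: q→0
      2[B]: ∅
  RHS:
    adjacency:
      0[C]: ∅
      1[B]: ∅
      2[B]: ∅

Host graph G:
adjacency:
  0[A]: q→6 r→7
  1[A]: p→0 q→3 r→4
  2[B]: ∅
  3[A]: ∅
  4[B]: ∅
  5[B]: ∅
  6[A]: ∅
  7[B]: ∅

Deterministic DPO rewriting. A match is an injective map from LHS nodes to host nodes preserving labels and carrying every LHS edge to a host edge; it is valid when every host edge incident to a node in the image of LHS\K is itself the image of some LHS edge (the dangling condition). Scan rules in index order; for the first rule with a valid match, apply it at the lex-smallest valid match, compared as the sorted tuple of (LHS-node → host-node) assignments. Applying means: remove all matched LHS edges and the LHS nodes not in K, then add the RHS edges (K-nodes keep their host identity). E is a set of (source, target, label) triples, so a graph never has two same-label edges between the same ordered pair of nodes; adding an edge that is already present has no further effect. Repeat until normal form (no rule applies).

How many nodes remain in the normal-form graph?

Answer: 2

Steps:
start.  V:8 E:5  edges: 0-q->6 0-r->7 1-p->0 1-q->3 1-r->4
1. fire R0 via {0↦0, 1↦2, 2↦6, 3↦7}  →  V:5 E:3  edges: 1-p->0 1-q->3 1-r->4
2. fire R0 via {0↦1, 1↦5, 2↦3, 3↦4}  →  V:2 E:1  edges: 1-p->0
normal form: no rule applies after step 2
NF nodes: {0:A, 1:A}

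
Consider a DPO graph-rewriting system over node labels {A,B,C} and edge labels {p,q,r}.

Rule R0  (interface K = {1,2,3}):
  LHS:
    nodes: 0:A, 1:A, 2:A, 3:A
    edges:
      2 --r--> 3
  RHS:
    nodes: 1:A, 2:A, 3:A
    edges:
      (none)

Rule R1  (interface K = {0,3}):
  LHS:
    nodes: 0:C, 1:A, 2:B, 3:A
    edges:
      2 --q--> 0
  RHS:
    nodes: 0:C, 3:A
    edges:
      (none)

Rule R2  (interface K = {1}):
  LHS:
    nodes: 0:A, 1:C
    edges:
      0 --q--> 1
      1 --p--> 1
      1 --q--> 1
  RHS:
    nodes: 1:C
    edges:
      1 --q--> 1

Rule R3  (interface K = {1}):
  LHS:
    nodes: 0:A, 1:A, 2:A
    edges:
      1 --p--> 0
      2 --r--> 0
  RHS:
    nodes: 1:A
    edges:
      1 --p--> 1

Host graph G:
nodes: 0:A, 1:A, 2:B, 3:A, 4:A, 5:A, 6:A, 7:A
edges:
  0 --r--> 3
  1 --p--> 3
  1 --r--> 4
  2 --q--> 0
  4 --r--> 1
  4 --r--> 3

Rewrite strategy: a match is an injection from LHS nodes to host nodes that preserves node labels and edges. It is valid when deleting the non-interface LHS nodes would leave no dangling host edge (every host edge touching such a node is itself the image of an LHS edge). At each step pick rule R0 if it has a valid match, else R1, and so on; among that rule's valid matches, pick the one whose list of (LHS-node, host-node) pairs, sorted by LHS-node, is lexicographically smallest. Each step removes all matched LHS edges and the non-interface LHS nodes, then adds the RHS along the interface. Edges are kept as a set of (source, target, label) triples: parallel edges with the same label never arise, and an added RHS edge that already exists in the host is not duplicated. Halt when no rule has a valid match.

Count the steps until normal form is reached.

[0] host  ⇒  8 nodes, 6 edges  {0-r->3 1-p->3 1-r->4 2-q->0 4-r->1 4-r->3}
[1] R0 @ {0↦5, 1↦0, 2↦1, 3↦4}  ⇒  7 nodes, 5 edges  {0-r->3 1-p->3 2-q->0 4-r->1 4-r->3}
[2] R0 @ {0↦6, 1↦0, 2↦4, 3↦1}  ⇒  6 nodes, 4 edges  {0-r->3 1-p->3 2-q->0 4-r->3}
[3] R0 @ {0↦7, 1↦0, 2↦4, 3↦3}  ⇒  5 nodes, 3 edges  {0-r->3 1-p->3 2-q->0}
[4] R0 @ {0↦4, 1↦1, 2↦0, 3↦3}  ⇒  4 nodes, 2 edges  {1-p->3 2-q->0}
final graph: no rule applies after step 4

Answer: 4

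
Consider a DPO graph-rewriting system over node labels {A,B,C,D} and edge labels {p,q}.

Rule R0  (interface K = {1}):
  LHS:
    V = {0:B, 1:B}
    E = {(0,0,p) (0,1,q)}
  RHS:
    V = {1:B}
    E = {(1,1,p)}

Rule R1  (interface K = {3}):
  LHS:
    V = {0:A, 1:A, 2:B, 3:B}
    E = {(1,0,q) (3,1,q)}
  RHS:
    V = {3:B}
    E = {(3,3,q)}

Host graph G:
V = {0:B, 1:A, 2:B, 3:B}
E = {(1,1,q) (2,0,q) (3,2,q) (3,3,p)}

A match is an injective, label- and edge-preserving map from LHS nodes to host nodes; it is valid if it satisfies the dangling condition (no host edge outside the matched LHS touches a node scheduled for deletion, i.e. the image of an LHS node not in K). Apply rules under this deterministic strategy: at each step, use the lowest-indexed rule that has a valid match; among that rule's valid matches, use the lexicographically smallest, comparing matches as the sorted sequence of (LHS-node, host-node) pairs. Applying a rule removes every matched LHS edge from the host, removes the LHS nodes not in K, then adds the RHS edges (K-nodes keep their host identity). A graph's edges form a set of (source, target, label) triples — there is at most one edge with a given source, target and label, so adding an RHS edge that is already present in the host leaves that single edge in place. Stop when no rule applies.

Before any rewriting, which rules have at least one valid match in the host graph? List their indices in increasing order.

Answer: [R0]

Rewrite trace:
R0: 1 valid match — {0↦3, 1↦2}
R1: no valid match — LHS pattern not found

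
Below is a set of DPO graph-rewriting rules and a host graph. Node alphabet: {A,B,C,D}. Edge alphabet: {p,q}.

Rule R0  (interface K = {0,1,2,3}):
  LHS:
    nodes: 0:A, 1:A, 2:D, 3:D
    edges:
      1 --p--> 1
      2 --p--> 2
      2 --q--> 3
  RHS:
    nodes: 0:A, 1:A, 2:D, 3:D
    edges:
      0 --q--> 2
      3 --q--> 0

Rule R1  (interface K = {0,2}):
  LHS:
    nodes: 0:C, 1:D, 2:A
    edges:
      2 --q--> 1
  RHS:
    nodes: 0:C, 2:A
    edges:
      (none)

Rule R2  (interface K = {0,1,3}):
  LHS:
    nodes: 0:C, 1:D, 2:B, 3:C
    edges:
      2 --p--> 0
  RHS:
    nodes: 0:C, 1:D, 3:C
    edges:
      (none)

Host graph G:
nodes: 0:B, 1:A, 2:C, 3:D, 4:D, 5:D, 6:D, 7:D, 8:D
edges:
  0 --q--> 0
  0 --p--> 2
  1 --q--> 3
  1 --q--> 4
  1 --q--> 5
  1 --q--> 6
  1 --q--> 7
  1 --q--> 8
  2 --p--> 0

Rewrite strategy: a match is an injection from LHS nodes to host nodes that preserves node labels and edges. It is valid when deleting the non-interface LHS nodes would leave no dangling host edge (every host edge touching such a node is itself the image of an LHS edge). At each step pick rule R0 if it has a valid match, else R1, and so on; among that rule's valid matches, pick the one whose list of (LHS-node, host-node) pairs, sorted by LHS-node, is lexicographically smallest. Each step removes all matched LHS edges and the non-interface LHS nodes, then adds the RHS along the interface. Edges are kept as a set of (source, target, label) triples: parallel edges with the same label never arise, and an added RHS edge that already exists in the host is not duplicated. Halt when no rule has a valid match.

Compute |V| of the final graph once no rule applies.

Answer: 3

Derivation:
start.  V:9 E:9  edges: 0-q->0 0-p->2 1-q->3 1-q->4 1-q->5 1-q->6 1-q->7 1-q->8 2-p->0
1. fire R1 via {0↦2, 1↦3, 2↦1}  →  V:8 E:8  edges: 0-q->0 0-p->2 1-q->4 1-q->5 1-q->6 1-q->7 1-q->8 2-p->0
2. fire R1 via {0↦2, 1↦4, 2↦1}  →  V:7 E:7  edges: 0-q->0 0-p->2 1-q->5 1-q->6 1-q->7 1-q->8 2-p->0
3. fire R1 via {0↦2, 1↦5, 2↦1}  →  V:6 E:6  edges: 0-q->0 0-p->2 1-q->6 1-q->7 1-q->8 2-p->0
4. fire R1 via {0↦2, 1↦6, 2↦1}  →  V:5 E:5  edges: 0-q->0 0-p->2 1-q->7 1-q->8 2-p->0
5. fire R1 via {0↦2, 1↦7, 2↦1}  →  V:4 E:4  edges: 0-q->0 0-p->2 1-q->8 2-p->0
6. fire R1 via {0↦2, 1↦8, 2↦1}  →  V:3 E:3  edges: 0-q->0 0-p->2 2-p->0
normal form: no rule applies after step 6
NF nodes: {0:B, 1:A, 2:C}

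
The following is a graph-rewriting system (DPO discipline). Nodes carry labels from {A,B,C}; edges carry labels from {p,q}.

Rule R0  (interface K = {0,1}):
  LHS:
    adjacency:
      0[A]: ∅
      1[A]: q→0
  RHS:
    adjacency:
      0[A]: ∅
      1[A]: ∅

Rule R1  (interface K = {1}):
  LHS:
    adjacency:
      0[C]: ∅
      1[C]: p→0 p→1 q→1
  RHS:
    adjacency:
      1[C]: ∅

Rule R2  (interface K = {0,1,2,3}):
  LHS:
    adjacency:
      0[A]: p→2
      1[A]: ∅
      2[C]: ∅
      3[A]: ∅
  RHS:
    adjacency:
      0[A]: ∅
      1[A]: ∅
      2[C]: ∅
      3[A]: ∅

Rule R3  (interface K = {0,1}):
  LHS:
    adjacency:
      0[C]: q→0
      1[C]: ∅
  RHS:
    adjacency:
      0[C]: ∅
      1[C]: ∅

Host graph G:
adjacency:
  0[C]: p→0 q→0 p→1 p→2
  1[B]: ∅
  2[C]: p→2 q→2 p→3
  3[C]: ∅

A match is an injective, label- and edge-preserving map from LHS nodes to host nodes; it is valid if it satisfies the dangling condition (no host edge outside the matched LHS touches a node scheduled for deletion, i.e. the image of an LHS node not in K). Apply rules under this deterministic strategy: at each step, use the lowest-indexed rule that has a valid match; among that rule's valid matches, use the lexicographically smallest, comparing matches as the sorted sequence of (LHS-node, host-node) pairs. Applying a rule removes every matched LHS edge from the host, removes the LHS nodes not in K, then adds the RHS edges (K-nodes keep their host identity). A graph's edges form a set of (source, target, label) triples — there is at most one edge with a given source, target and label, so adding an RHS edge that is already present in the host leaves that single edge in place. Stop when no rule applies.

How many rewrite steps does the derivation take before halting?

start.  V:4 E:7  edges: 0-p->0 0-q->0 0-p->1 0-p->2 2-p->2 2-q->2 2-p->3
1. fire R1 via {0↦3, 1↦2}  →  V:3 E:4  edges: 0-p->0 0-q->0 0-p->1 0-p->2
2. fire R1 via {0↦2, 1↦0}  →  V:2 E:1  edges: 0-p->1
final graph: no rule applies after step 2

Answer: 2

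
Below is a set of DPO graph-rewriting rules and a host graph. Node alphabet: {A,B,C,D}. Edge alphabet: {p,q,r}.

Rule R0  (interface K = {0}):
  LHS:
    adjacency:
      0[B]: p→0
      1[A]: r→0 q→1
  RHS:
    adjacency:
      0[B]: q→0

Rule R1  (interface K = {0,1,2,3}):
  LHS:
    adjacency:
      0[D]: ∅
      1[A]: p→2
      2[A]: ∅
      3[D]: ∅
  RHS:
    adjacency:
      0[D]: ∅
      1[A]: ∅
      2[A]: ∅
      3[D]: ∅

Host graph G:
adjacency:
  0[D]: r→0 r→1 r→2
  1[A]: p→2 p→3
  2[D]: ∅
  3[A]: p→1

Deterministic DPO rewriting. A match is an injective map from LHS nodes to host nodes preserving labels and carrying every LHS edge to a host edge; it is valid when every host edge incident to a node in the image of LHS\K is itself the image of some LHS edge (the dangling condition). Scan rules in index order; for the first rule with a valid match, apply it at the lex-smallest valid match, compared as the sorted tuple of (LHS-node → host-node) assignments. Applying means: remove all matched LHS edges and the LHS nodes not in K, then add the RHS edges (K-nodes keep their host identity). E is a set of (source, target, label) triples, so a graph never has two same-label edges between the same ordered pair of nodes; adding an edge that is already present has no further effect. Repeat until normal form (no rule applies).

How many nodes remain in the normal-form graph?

Answer: 4

Steps:
initial: |V|=4 |E|=6  E = 0-r->0 0-r->1 0-r->2 1-p->2 1-p->3 3-p->1
step 1: apply R1 at {0↦0, 1↦1, 2↦3, 3↦2}  → |V|=4 |E|=5  E = 0-r->0 0-r->1 0-r->2 1-p->2 3-p->1
step 2: apply R1 at {0↦0, 1↦3, 2↦1, 3↦2}  → |V|=4 |E|=4  E = 0-r->0 0-r->1 0-r->2 1-p->2
normal form: no rule applies after step 2
NF nodes: {0:D, 1:A, 2:D, 3:A}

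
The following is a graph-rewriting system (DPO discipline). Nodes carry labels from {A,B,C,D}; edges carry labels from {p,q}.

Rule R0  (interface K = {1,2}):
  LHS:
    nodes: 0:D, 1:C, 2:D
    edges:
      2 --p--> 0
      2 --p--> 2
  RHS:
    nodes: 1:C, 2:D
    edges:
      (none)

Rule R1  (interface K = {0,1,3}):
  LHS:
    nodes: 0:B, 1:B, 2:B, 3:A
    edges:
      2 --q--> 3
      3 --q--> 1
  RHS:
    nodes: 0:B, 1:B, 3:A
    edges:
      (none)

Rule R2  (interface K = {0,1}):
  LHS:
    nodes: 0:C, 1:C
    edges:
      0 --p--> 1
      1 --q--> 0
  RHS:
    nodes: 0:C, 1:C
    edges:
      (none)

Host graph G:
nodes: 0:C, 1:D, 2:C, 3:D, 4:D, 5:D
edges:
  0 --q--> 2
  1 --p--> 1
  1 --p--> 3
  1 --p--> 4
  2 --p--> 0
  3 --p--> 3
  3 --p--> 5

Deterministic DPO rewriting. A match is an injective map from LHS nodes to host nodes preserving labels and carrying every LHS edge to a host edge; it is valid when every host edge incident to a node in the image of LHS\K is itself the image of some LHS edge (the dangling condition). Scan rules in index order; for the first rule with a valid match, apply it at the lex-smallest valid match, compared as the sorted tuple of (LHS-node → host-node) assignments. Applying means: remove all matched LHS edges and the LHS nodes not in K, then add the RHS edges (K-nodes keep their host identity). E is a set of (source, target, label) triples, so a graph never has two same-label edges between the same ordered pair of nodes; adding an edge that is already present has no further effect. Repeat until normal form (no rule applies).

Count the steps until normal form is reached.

Answer: 3

Derivation:
start.  V:6 E:7  edges: 0-q->2 1-p->1 1-p->3 1-p->4 2-p->0 3-p->3 3-p->5
1. fire R0 via {0↦4, 1↦0, 2↦1}  →  V:5 E:5  edges: 0-q->2 1-p->3 2-p->0 3-p->3 3-p->5
2. fire R0 via {0↦5, 1↦0, 2↦3}  →  V:4 E:3  edges: 0-q->2 1-p->3 2-p->0
3. fire R2 via {0↦2, 1↦0}  →  V:4 E:1  edges: 1-p->3
halt: no rule applies after step 3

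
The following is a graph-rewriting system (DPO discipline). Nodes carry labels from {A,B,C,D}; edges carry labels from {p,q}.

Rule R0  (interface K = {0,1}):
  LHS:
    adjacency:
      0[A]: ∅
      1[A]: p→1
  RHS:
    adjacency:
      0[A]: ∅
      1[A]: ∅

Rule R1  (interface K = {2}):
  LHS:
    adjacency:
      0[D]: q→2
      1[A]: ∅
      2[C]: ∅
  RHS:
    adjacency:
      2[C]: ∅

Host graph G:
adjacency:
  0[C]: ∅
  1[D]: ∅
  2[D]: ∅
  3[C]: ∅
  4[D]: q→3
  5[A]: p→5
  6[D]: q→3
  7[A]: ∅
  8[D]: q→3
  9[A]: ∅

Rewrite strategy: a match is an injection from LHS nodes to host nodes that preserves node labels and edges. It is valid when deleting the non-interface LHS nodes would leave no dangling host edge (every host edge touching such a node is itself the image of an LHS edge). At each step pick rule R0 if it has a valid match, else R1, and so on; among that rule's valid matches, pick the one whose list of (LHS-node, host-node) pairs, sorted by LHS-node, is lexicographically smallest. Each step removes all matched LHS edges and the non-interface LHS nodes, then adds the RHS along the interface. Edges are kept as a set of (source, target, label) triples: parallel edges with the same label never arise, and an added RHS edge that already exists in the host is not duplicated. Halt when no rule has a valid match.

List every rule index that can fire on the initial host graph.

Answer: [R0,R1]

Steps:
R0: 2 valid matches — {0↦7, 1↦5}, {0↦9, 1↦5}
R1: 6 valid matches — {0↦4, 1↦7, 2↦3}, {0↦4, 1↦9, 2↦3}, {0↦6, 1↦7, 2↦3} (+3 more)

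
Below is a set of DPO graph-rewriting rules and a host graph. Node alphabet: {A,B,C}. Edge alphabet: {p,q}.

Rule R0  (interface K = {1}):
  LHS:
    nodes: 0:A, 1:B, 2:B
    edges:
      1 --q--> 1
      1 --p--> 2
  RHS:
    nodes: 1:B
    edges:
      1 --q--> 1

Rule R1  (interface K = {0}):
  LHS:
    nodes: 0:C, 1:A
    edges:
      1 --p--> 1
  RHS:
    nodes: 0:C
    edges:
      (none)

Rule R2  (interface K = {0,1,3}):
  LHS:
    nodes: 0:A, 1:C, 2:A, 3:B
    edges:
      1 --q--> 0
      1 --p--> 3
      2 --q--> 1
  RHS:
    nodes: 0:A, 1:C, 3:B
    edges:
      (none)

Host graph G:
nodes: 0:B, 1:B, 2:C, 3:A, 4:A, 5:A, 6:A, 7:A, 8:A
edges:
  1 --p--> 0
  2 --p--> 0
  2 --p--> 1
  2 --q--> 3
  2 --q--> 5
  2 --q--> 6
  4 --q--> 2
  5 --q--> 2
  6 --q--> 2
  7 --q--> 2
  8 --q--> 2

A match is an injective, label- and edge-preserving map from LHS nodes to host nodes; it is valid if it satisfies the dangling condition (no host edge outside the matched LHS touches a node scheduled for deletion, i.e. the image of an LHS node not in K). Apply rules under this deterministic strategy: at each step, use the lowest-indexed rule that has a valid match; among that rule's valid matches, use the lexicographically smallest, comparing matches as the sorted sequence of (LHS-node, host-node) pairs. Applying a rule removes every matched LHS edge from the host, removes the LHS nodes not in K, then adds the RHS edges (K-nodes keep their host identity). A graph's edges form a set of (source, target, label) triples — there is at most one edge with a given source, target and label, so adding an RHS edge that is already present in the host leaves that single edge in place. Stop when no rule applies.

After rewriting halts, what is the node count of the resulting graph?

start.  V:9 E:11  edges: 1-p->0 2-p->0 2-p->1 2-q->3 2-q->5 2-q->6 4-q->2 5-q->2 6-q->2 7-q->2 8-q->2
1. fire R2 via {0↦3, 1↦2, 2↦4, 3↦0}  →  V:8 E:8  edges: 1-p->0 2-p->1 2-q->5 2-q->6 5-q->2 6-q->2 7-q->2 8-q->2
2. fire R2 via {0↦5, 1↦2, 2↦7, 3↦1}  →  V:7 E:5  edges: 1-p->0 2-q->6 5-q->2 6-q->2 8-q->2
final graph: no rule applies after step 2
NF nodes: {0:B, 1:B, 2:C, 3:A, 5:A, 6:A, 8:A}

Answer: 7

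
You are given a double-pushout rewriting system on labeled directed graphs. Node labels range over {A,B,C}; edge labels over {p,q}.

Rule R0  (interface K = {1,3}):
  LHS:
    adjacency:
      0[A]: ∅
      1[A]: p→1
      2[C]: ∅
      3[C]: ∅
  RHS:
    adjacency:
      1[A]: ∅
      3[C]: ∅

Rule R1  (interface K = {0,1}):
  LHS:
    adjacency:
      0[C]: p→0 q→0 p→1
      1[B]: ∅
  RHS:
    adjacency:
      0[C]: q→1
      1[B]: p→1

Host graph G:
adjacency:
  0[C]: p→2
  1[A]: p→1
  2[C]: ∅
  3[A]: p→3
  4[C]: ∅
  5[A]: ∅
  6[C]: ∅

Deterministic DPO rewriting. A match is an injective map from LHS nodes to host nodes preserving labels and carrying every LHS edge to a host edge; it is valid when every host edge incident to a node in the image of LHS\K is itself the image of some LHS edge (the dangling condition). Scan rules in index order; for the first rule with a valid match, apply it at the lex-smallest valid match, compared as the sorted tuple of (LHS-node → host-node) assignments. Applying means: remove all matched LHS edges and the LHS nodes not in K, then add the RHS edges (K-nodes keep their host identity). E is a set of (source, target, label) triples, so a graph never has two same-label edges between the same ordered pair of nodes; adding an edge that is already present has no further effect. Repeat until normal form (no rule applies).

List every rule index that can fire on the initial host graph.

R0: 12 valid matches — {0↦5, 1↦1, 2↦4, 3↦0}, {0↦5, 1↦1, 2↦4, 3↦2}, {0↦5, 1↦1, 2↦4, 3↦6} (+9 more)
R1: no valid match — LHS pattern not found

Answer: [R0]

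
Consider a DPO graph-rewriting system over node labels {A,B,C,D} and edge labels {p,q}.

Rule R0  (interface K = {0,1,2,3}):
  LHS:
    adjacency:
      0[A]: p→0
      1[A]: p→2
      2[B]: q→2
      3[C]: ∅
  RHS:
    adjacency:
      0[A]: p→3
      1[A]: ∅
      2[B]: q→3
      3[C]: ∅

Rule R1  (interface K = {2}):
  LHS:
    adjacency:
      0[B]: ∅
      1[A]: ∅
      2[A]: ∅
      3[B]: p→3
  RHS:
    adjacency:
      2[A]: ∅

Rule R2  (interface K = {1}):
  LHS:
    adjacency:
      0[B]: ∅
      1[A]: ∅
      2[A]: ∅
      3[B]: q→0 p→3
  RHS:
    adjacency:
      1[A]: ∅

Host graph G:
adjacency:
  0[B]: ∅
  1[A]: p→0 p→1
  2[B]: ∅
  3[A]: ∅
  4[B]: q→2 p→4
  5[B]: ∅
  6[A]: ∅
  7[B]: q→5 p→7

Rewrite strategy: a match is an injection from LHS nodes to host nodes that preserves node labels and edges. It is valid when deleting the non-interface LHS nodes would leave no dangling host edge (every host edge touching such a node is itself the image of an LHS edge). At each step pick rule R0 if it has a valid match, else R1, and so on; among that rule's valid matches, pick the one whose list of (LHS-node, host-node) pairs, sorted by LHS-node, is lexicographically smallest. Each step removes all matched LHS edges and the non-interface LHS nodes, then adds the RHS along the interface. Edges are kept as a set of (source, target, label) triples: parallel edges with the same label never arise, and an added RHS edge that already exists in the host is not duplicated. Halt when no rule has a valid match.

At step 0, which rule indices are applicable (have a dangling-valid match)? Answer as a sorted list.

R0: no valid match — LHS pattern not found
R1: no valid match — 48 raw matches, all fail dangling condition
R2: 8 valid matches — {0↦2, 1↦1, 2↦3, 3↦4}, {0↦2, 1↦1, 2↦6, 3↦4}, {0↦2, 1↦3, 2↦6, 3↦4} (+5 more)

Answer: [R2]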